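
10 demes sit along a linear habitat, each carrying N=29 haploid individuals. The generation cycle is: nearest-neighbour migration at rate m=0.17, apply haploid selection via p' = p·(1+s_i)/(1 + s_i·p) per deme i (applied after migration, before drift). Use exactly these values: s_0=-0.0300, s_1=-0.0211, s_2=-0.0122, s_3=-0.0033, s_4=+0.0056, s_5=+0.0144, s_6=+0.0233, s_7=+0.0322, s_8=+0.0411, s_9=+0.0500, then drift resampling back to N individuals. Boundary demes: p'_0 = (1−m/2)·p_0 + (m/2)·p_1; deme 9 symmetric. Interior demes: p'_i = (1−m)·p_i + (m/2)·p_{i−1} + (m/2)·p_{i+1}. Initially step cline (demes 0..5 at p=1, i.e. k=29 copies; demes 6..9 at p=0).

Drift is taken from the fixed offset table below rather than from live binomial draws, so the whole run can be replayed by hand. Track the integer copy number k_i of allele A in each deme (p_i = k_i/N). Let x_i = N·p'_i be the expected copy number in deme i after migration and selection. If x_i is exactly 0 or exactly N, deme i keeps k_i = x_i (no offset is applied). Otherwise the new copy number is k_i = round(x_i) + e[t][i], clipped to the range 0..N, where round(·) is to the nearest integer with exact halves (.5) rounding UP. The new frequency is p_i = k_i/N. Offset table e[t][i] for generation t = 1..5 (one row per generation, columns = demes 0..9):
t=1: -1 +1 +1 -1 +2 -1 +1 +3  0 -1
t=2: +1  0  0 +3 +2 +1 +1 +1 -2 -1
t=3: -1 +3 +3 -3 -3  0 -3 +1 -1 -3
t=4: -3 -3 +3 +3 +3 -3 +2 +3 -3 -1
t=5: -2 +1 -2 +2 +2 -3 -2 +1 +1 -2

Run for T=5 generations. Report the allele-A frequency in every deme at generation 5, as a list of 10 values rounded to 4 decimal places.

t=0: k=[29 29 29 29 29 29 0 0 0 0]
t=1: x=[29.0000 29.0000 29.0000 29.0000 29.0000 26.5671 2.5174 0.0000 0.0000 0.0000] k=[29 29 29 29 29 26 4 0 0 0]
t=2: x=[29.0000 29.0000 29.0000 29.0000 28.7464 24.4402 5.6338 0.3508 0.0000 0.0000] k=[29 29 29 29 29 25 7 1 0 0]
t=3: x=[29.0000 29.0000 29.0000 29.0000 28.6619 23.8706 8.1543 1.4686 0.0885 0.0000] k=[29 29 29 29 26 24 5 2 0 0]
t=4: x=[29.0000 29.0000 29.0000 28.7442 26.0996 22.6264 6.4751 2.1472 0.1769 0.0000] k=[29 29 29 29 29 20 8 5 0 0]
t=5: x=[29.0000 29.0000 29.0000 29.0000 28.2391 19.8349 8.9065 4.9589 0.4422 0.0000] k=[29 29 29 29 29 17 7 6 1 0]

[1.0000, 1.0000, 1.0000, 1.0000, 1.0000, 0.5862, 0.2414, 0.2069, 0.0345, 0.0000]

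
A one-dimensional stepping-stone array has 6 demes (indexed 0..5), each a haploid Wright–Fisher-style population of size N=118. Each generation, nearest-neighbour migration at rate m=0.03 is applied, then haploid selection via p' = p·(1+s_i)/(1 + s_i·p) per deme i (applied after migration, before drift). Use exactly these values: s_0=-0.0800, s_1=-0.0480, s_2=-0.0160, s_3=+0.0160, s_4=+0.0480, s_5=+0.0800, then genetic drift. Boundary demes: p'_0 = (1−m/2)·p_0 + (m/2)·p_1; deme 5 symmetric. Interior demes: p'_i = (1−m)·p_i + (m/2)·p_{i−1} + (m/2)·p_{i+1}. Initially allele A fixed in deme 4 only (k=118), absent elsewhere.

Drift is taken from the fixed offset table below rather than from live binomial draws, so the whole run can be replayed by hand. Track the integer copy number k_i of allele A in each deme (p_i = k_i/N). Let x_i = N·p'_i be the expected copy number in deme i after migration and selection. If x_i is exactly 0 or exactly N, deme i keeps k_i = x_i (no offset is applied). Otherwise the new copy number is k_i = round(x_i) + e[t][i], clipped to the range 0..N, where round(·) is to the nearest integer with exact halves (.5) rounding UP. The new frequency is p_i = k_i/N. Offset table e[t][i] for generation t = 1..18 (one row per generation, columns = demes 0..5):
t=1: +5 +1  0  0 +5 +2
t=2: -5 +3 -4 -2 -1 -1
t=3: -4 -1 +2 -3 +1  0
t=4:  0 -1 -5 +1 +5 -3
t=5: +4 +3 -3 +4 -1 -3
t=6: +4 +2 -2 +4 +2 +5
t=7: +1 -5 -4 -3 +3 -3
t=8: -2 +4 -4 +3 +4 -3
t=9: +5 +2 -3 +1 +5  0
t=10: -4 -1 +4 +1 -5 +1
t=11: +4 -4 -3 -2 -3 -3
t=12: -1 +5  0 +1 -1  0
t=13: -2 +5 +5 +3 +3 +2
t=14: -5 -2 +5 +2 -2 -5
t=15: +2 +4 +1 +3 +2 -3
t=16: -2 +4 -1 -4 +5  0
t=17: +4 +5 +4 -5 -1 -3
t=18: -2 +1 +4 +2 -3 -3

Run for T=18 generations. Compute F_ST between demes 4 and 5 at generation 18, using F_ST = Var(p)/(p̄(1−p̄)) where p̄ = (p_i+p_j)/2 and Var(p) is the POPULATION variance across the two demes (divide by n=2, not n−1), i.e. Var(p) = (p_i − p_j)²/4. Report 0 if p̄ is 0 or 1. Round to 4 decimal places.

0.4047

t=0: k=[0 0 0 0 118 0]
t=1: x=[0.0000 0.0000 0.0000 1.7979 114.6175 1.9093] k=[0 0 0 2 118 4]
t=2: x=[0.0000 0.0000 0.0295 3.7675 114.7036 6.1430] k=[0 0 0 2 114 5]
t=3: x=[0.0000 0.0000 0.0295 3.7066 111.0002 7.1337] k=[0 0 2 1 112 7]
t=4: x=[0.0000 0.0286 1.9242 2.7219 109.1515 9.2075] k=[0 0 0 4 114 6]
t=5: x=[0.0000 0.0000 0.0590 5.6751 111.0433 8.1873] k=[0 0 0 10 110 5]
t=6: x=[0.0000 0.0000 0.1476 11.5139 107.3866 7.0695] k=[0 0 0 16 109 12]
t=7: x=[0.0000 0.0000 0.2362 17.3890 106.6405 14.4000] k=[0 0 0 14 110 11]
t=8: x=[0.0000 0.0000 0.2066 15.4418 107.5310 13.3706] k=[0 0 0 18 112 10]
t=9: x=[0.0000 0.0000 0.2657 19.3959 109.4398 12.3558] k=[0 0 0 20 114 12]
t=10: x=[0.0000 0.0000 0.2952 21.3865 111.3600 14.4796] k=[0 0 4 22 106 15]
t=11: x=[0.0000 0.0571 4.1450 23.2853 103.9652 17.4803] k=[0 0 1 21 101 14]
t=12: x=[0.0000 0.0143 1.2647 22.1845 99.2464 16.3596] k=[0 5 1 23 98 16]
t=13: x=[0.0690 4.6407 1.3680 24.0980 96.4822 18.3935] k=[0 10 6 27 99 20]
t=14: x=[0.1380 9.3573 6.2784 28.1034 97.5401 22.5558] k=[0 7 11 30 96 18]
t=15: x=[0.0966 6.6399 11.0622 31.0669 94.7283 20.4380] k=[2 11 12 34 97 17]
t=16: x=[1.9670 10.4038 12.1382 35.0045 95.7149 19.4164] k=[0 14 11 31 101 19]
t=17: x=[0.1932 13.1588 11.1807 32.1197 99.4643 21.5528] k=[4 18 15 27 98 19]
t=18: x=[3.8843 17.0161 15.0124 28.2244 96.5841 21.5055] k=[2 18 19 30 94 19]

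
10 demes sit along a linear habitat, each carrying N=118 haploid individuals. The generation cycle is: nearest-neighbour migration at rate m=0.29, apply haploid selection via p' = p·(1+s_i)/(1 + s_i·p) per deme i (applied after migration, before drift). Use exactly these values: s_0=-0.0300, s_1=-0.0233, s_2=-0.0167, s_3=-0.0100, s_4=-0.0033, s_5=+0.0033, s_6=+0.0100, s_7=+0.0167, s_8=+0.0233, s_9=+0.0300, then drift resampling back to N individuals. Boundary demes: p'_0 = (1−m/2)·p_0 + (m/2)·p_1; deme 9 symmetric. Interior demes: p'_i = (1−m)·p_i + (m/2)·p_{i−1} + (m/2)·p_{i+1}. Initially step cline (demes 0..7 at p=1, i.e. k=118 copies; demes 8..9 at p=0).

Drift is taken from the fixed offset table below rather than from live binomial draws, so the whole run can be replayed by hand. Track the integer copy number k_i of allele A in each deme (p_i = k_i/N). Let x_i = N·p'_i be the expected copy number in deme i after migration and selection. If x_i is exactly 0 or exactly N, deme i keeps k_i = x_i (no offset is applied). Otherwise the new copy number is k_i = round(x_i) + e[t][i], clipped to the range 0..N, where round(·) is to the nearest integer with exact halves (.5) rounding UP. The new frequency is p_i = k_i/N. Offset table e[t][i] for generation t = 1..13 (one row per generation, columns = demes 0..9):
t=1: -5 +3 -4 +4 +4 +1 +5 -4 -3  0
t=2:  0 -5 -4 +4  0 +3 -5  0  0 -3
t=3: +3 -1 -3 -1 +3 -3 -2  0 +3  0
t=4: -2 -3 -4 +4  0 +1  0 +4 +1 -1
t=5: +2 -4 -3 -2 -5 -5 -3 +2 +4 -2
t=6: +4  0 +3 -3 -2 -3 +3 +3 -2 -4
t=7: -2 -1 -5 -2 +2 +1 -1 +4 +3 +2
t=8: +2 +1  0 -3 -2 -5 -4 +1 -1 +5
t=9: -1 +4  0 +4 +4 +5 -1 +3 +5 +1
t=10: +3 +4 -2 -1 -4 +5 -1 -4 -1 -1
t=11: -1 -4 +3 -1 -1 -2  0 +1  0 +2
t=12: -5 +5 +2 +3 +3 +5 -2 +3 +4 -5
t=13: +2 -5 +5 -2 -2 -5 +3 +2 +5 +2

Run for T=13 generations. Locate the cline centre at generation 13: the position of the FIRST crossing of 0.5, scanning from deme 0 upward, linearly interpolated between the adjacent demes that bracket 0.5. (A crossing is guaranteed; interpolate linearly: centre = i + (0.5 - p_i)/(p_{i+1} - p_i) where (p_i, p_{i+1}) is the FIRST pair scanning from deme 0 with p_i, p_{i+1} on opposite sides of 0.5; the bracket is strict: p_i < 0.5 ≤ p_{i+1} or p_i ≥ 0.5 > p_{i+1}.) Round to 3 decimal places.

8.381

t=0: k=[118 118 118 118 118 118 118 118 0 0]
t=1: x=[118.0000 118.0000 118.0000 118.0000 118.0000 118.0000 118.0000 101.1309 17.4497 0.0000] k=[118 118 118 118 118 118 118 97 14 0]
t=2: x=[118.0000 118.0000 118.0000 118.0000 118.0000 118.0000 114.9844 88.3789 24.4484 2.0898] k=[118 118 118 118 118 118 110 88 24 0]
t=3: x=[118.0000 118.0000 118.0000 118.0000 118.0000 116.8438 108.0609 82.3236 30.3160 3.5812] k=[118 118 118 118 118 114 106 82 33 4]
t=4: x=[118.0000 118.0000 118.0000 118.0000 117.4181 113.4345 103.8047 78.8097 36.4779 8.4336] k=[118 118 118 118 117 114 104 83 37 7]
t=5: x=[118.0000 118.0000 118.0000 117.8535 116.7058 113.0008 102.5392 79.8041 39.9262 11.6569] k=[118 118 118 116 112 108 100 82 44 10]
t=6: x=[118.0000 118.0000 117.7051 115.6873 111.9811 107.4517 98.7111 79.5307 45.2207 15.3197] k=[118 118 118 113 110 104 102 83 43 11]
t=7: x=[118.0000 118.0000 117.2628 113.2443 109.5391 104.6191 99.6895 80.3807 44.7983 16.0454] k=[118 118 112 111 112 106 99 84 48 18]
t=8: x=[118.0000 117.1094 112.6395 111.2261 110.9632 105.8908 98.0058 81.3746 49.5307 22.8904] k=[118 118 113 108 109 101 94 82 49 28]
t=9: x=[118.0000 117.2578 112.9187 108.7850 107.6639 101.1925 93.4689 79.3865 51.4072 31.7259] k=[118 118 113 113 112 106 92 82 56 33]
t=10: x=[118.0000 117.2578 113.6551 112.8053 111.2540 104.8785 92.7779 80.1073 57.1135 37.0825] k=[118 118 112 112 107 110 92 76 56 36]
t=11: x=[118.0000 117.1094 112.7867 111.2110 108.1301 106.9879 92.4895 75.8697 56.6781 39.6746] k=[118 113 116 110 107 105 92 77 57 42]
t=12: x=[117.2527 114.0714 114.6405 110.3635 107.1124 103.4471 91.9128 76.7206 58.4043 44.9949] k=[112 118 117 113 110 108 90 80 62 40]
t=13: x=[112.7184 116.9610 116.5409 113.0980 110.1207 105.7163 91.3658 79.2721 62.0980 44.0025] k=[115 112 118 111 108 101 94 81 67 46]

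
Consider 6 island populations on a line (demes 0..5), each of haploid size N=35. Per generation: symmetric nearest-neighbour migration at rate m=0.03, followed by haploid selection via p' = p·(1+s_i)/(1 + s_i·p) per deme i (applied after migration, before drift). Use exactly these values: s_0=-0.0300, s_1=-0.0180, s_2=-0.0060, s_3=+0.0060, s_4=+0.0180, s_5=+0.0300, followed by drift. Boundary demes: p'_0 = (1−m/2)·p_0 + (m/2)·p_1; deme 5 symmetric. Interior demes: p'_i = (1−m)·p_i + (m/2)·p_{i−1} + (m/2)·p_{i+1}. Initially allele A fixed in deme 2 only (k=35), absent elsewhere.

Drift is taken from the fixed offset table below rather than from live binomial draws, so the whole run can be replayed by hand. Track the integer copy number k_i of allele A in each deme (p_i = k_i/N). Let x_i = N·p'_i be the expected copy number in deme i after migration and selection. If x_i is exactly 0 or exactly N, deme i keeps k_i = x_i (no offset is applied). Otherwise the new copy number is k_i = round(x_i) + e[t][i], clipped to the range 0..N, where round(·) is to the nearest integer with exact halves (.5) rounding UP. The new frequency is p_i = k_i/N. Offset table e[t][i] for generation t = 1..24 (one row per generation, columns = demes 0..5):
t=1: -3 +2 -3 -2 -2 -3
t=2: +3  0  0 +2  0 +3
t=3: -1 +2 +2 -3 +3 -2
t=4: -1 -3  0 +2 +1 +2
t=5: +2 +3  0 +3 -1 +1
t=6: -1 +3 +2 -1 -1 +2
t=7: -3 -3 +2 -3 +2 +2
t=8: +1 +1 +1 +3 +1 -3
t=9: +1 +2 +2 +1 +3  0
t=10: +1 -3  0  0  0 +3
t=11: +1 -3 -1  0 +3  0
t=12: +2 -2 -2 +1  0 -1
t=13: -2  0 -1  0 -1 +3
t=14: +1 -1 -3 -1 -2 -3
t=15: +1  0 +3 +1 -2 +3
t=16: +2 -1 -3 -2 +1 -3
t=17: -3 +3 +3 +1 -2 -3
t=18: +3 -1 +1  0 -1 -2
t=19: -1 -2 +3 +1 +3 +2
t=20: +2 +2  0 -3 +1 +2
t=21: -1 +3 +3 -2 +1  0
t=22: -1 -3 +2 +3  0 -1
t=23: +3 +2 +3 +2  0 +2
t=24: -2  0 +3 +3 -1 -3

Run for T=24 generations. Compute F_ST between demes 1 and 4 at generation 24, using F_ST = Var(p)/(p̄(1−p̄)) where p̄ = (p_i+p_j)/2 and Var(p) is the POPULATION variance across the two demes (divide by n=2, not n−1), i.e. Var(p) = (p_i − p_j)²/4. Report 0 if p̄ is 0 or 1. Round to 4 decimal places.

0.0230

t=0: k=[0 0 35 0 0 0]
t=1: x=[0.0000 0.5157 33.9439 0.5281 0.0000 0.0000] k=[0 3 31 0 0 0]
t=2: x=[0.0437 3.3200 30.0896 0.4678 0.0000 0.0000] k=[3 3 30 2 0 0]
t=3: x=[2.9175 3.3496 29.1457 2.4034 0.0305 0.0000] k=[2 5 31 0 3 0]
t=4: x=[1.9871 5.2633 30.1198 0.5130 2.9580 0.0463] k=[1 2 30 3 4 2]
t=5: x=[0.9854 2.3646 29.1457 3.4385 4.0180 2.0873] k=[3 5 29 6 3 3]
t=6: x=[2.9468 5.2484 28.2623 6.3310 3.0950 3.0821] k=[2 8 30 5 2 5]
t=7: x=[2.0309 8.1261 29.2662 5.3571 2.1253 5.0821] k=[0 5 31 2 4 7]
t=8: x=[0.0728 5.2336 30.1499 2.4787 4.0788 7.1212] k=[1 6 31 5 5 4]
t=9: x=[1.0437 6.2067 30.2102 5.4173 5.0618 4.1213] k=[2 8 32 6 8 4]
t=10: x=[2.0309 8.1558 31.2298 6.4514 8.0198 4.1673] k=[3 5 31 6 8 7]
t=11: x=[2.9468 5.2781 30.2102 6.4364 8.0652 7.1823] k=[4 2 29 6 11 7]
t=12: x=[3.8640 2.3942 28.2172 6.4514 10.9991 7.2281] k=[6 0 26 7 11 6]
t=13: x=[5.7619 0.4715 25.2828 7.3798 10.9991 6.2248] k=[4 0 24 7 10 9]
t=14: x=[3.8348 0.4125 23.3382 7.3346 10.0675 9.2143] k=[5 0 20 6 8 6]
t=15: x=[4.7975 0.3683 19.4380 6.2707 8.0500 6.1790] k=[6 0 22 7 6 9]
t=16: x=[5.7619 0.4125 21.3950 7.2443 6.1499 9.1534] k=[8 0 18 5 7 6]
t=17: x=[7.6956 0.3831 17.4823 5.2516 7.0550 6.1637] k=[5 3 20 6 5 3]
t=18: x=[4.8415 3.2313 19.4830 6.2256 5.0618 3.1128] k=[8 2 20 6 4 1]
t=19: x=[7.7251 2.3203 19.4680 6.2105 4.0484 1.0754] k=[7 0 22 7 7 3]
t=20: x=[6.7279 0.4273 21.3950 7.2594 7.0398 3.1436] k=[9 2 21 4 8 5]
t=21: x=[8.6944 2.3499 20.4088 4.3377 8.0046 5.1740] k=[8 5 23 2 9 5]
t=22: x=[7.7693 5.2336 22.3665 2.4335 8.9533 5.1893] k=[7 2 24 5 9 4]
t=23: x=[6.7574 2.3646 23.3382 5.3721 8.9836 4.1826] k=[10 4 26 7 9 6]
t=24: x=[9.6951 4.3503 25.3430 7.3497 9.0441 6.1943] k=[8 4 28 10 8 3]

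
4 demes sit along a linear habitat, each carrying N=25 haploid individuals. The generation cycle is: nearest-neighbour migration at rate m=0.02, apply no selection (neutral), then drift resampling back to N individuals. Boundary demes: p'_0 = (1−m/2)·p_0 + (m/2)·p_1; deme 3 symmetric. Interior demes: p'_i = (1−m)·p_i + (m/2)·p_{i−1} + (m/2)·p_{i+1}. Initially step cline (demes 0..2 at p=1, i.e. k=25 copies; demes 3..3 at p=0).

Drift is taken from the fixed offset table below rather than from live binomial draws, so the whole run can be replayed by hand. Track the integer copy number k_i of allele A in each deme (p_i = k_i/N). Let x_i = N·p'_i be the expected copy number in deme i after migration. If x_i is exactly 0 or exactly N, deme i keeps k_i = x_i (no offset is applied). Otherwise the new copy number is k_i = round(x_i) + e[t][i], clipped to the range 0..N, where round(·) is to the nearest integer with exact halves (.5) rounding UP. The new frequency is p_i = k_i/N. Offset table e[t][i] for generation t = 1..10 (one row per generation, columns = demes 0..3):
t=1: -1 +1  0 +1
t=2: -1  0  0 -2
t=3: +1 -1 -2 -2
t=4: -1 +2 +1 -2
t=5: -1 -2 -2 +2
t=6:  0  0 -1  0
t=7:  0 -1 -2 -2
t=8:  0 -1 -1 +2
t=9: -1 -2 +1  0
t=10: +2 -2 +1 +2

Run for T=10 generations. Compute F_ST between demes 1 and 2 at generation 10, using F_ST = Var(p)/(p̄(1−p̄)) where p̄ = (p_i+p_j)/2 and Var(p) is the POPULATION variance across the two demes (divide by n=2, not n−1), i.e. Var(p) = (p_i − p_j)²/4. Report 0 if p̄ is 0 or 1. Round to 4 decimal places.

0.0187

t=0: k=[25 25 25 0]
t=1: x=[25.0000 25.0000 24.7500 0.2500] k=[25 25 25 1]
t=2: x=[25.0000 25.0000 24.7600 1.2400] k=[25 25 25 0]
t=3: x=[25.0000 25.0000 24.7500 0.2500] k=[25 25 23 0]
t=4: x=[25.0000 24.9800 22.7900 0.2300] k=[25 25 24 0]
t=5: x=[25.0000 24.9900 23.7700 0.2400] k=[25 23 22 2]
t=6: x=[24.9800 23.0100 21.8100 2.2000] k=[25 23 21 2]
t=7: x=[24.9800 23.0000 20.8300 2.1900] k=[25 22 19 0]
t=8: x=[24.9700 22.0000 18.8400 0.1900] k=[25 21 18 2]
t=9: x=[24.9600 21.0100 17.8700 2.1600] k=[24 19 19 2]
t=10: x=[23.9500 19.0500 18.8300 2.1700] k=[25 17 20 4]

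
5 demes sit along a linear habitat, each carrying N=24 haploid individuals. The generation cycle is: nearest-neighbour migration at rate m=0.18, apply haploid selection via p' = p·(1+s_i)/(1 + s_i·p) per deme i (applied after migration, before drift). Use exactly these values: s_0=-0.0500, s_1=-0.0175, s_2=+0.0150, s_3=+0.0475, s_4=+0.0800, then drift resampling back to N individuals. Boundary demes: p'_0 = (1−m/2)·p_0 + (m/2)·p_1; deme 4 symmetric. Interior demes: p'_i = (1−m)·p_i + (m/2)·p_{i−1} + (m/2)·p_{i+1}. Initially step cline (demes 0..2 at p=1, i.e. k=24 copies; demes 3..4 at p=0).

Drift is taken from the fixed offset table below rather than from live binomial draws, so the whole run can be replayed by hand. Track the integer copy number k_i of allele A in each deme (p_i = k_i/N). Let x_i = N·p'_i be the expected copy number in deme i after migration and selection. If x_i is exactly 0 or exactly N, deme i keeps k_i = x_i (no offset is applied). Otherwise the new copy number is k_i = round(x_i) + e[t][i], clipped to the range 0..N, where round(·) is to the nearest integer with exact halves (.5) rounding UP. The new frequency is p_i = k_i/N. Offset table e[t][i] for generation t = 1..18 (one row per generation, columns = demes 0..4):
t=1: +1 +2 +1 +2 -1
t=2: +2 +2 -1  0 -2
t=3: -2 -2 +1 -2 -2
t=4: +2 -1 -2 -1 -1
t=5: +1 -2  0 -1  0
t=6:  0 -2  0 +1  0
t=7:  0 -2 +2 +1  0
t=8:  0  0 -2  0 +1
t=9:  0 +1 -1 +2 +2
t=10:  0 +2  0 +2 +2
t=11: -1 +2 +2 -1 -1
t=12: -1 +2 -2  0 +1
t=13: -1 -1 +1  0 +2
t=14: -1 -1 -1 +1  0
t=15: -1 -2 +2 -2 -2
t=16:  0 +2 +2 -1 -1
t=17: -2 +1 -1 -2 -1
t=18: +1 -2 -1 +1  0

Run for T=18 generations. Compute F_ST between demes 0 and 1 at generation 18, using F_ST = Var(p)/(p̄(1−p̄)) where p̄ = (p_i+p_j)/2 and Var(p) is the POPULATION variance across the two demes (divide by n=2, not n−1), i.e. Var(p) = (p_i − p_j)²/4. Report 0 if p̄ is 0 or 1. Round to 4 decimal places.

t=0: k=[24 24 24 0 0]
t=1: x=[24.0000 24.0000 21.8691 2.2530 0.0000] k=[24 24 23 4 0]
t=2: x=[24.0000 23.9084 21.4145 5.5454 0.3883] k=[24 24 20 6 0]
t=3: x=[24.0000 23.6337 19.1578 6.9468 0.5822] k=[24 22 20 5 0]
t=4: x=[23.8106 21.9674 18.8901 6.1089 0.4853] k=[24 21 17 5 0]
t=5: x=[23.7160 20.8622 16.3578 5.8324 0.4853] k=[24 19 16 5 0]
t=6: x=[23.5268 19.1116 15.3625 5.7402 0.4853] k=[24 17 15 7 0]
t=7: x=[23.3378 17.3656 14.5454 7.3240 0.6790] k=[23 15 17 8 1]
t=8: x=[22.1963 15.8050 16.0892 8.4320 1.7509] k=[22 16 14 8 3]
t=9: x=[21.3411 16.2678 13.7276 8.3407 3.6836] k=[21 17 13 10 6]
t=10: x=[20.4890 16.9121 13.1785 10.1810 6.7262] k=[20 19 13 12 9]
t=11: x=[19.7330 18.4753 13.5379 12.0984 9.7115] k=[19 20 16 11 9]
t=12: x=[18.8866 19.4856 15.9897 11.5478 9.6200] k=[18 21 14 12 11]
t=13: x=[18.0433 20.0420 14.5355 12.3683 11.5502] k=[17 19 16 12 14]
t=14: x=[16.9268 18.4753 15.9897 12.8175 14.2683] k=[16 17 15 14 14]
t=15: x=[15.8157 16.6402 15.1732 14.3589 14.4459] k=[15 15 17 12 12]
t=16: x=[14.7097 15.0813 16.4473 12.7278 12.4615] k=[15 17 18 12 11]
t=17: x=[14.8920 16.8215 17.4412 12.7278 11.5502] k=[13 18 16 11 11]
t=18: x=[13.1459 17.2849 15.8105 11.7281 11.4598] k=[14 15 15 13 11]

0.0018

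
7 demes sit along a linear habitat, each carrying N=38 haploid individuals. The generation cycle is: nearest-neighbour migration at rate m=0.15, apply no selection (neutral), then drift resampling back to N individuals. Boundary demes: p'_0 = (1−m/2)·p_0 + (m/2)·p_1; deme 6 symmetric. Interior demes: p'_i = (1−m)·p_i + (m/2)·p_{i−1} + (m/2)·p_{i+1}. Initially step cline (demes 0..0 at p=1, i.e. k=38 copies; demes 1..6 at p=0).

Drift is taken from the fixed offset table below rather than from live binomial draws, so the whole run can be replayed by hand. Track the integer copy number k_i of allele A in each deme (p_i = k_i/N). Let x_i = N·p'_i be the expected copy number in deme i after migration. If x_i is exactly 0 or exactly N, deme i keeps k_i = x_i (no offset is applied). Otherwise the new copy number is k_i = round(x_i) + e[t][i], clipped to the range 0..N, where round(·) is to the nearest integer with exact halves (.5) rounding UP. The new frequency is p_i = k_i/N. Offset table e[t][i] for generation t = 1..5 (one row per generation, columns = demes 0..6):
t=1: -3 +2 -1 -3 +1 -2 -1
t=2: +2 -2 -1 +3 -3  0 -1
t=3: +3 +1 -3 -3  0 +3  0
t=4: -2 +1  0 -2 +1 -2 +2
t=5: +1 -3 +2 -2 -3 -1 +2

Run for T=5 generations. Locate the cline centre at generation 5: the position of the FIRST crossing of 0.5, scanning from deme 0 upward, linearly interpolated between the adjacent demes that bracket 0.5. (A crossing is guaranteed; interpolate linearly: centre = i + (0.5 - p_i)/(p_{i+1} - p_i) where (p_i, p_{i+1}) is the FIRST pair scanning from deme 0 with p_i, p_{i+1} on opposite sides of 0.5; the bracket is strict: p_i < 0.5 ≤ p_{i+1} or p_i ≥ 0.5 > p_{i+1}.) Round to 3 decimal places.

t=0: k=[38 0 0 0 0 0 0]
t=1: x=[35.1500 2.8500 0.0000 0.0000 0.0000 0.0000 0.0000] k=[32 5 0 0 0 0 0]
t=2: x=[29.9750 6.6500 0.3750 0.0000 0.0000 0.0000 0.0000] k=[32 5 0 0 0 0 0]
t=3: x=[29.9750 6.6500 0.3750 0.0000 0.0000 0.0000 0.0000] k=[33 8 0 0 0 0 0]
t=4: x=[31.1250 9.2750 0.6000 0.0000 0.0000 0.0000 0.0000] k=[29 10 1 0 0 0 0]
t=5: x=[27.5750 10.7500 1.6000 0.0750 0.0000 0.0000 0.0000] k=[29 8 4 0 0 0 0]

0.476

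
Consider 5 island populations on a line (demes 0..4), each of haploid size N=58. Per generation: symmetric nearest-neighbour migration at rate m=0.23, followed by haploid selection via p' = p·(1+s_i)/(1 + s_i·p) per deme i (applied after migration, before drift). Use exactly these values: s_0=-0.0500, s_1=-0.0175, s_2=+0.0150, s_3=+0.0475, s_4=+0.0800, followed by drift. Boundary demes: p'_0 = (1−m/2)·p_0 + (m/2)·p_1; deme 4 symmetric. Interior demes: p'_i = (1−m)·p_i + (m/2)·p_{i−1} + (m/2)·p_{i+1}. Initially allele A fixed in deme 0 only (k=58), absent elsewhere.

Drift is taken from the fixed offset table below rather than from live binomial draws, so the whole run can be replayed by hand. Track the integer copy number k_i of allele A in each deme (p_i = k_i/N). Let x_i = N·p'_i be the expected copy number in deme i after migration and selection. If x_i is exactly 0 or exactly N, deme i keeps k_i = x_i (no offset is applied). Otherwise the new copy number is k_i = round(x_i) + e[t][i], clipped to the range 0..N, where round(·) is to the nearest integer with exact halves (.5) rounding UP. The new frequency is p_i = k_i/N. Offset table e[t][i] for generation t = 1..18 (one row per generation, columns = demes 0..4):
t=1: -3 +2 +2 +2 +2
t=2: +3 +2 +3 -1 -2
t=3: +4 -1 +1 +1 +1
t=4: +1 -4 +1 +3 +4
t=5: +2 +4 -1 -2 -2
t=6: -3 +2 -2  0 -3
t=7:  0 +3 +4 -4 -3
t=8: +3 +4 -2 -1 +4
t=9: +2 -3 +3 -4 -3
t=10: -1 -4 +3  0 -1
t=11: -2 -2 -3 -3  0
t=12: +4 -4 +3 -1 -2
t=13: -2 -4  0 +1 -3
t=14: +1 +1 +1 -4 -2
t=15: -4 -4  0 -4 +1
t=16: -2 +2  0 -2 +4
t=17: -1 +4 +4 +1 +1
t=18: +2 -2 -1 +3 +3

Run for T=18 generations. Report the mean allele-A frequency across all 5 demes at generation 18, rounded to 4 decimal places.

t=0: k=[58 0 0 0 0]
t=1: x=[51.0212 6.5665 0.0000 0.0000 0.0000] k=[48 9 0 0 0]
t=2: x=[42.9504 12.2782 1.0502 0.0000 0.0000] k=[46 14 4 0 0]
t=3: x=[41.7263 16.3221 4.7546 0.4817 0.0000] k=[46 15 6 1 0]
t=4: x=[41.8440 17.3148 6.5460 1.5275 0.1242] k=[43 13 8 5 4]
t=5: x=[38.8987 15.6723 8.3357 5.4551 4.4191] k=[41 20 7 3 2]
t=6: x=[37.9170 20.6845 8.1386 3.4943 2.2776] k=[35 23 6 3 0]
t=7: x=[32.8923 22.1827 7.7090 3.1348 0.3724] k=[33 25 12 0 0]
t=8: x=[31.3428 24.1757 12.2583 1.4439 0.0000] k=[34 28 10 0 0]
t=9: x=[32.5801 26.3659 11.0526 1.2035 0.0000] k=[35 23 14 0 0]
t=10: x=[32.8923 23.0992 13.5792 1.6843 0.0000] k=[32 19 17 2 0]
t=11: x=[29.7624 20.0329 15.6747 3.6506 0.2483] k=[28 18 13 1 0]
t=12: x=[26.1119 18.3528 12.3390 2.3682 0.1242] k=[30 14 15 1 0]
t=13: x=[27.4176 15.7516 13.4280 2.6082 0.1242] k=[25 12 13 4 0]
t=14: x=[22.7916 13.4270 11.9910 4.7744 0.4965] k=[24 14 13 1 0]
t=15: x=[22.1437 14.8392 11.8750 2.3682 0.1242] k=[18 11 12 0 1]
t=16: x=[16.5810 11.7537 10.6337 1.5641 0.9546] k=[15 14 11 0 5]
t=17: x=[14.3246 13.5855 10.2046 1.9245 4.7500] k=[13 18 14 3 6]
t=18: x=[13.0490 16.7539 13.3474 4.8108 6.0601] k=[15 15 12 8 9]

0.2034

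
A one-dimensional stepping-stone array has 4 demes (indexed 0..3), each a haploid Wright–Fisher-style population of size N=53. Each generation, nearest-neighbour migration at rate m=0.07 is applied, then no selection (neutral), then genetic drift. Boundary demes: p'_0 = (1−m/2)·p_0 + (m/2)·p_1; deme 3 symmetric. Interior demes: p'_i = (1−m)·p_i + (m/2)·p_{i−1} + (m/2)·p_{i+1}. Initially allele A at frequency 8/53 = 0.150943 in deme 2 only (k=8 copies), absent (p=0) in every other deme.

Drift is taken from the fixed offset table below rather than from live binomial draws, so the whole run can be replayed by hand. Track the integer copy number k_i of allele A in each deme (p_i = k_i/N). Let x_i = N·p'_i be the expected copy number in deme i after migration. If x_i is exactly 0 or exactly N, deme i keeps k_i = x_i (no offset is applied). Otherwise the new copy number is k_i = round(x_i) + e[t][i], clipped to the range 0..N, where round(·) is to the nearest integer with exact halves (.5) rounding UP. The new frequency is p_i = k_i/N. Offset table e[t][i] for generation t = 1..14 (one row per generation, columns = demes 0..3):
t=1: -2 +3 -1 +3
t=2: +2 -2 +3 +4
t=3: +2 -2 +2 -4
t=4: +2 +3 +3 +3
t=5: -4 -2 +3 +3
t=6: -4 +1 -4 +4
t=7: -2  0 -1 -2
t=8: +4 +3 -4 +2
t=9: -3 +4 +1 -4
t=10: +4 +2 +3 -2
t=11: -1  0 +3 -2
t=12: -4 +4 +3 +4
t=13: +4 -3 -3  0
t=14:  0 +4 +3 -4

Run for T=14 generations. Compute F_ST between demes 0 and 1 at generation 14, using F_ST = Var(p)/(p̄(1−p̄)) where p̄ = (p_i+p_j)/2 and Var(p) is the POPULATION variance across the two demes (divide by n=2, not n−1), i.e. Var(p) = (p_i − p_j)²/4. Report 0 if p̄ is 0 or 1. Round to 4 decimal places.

0.0678

t=0: k=[0 0 8 0]
t=1: x=[0.0000 0.2800 7.4400 0.2800] k=[0 3 6 3]
t=2: x=[0.1050 3.0000 5.7900 3.1050] k=[2 1 9 7]
t=3: x=[1.9650 1.3150 8.6500 7.0700] k=[4 0 11 3]
t=4: x=[3.8600 0.5250 10.3350 3.2800] k=[6 4 13 6]
t=5: x=[5.9300 4.3850 12.4400 6.2450] k=[2 2 15 9]
t=6: x=[2.0000 2.4550 14.3350 9.2100] k=[0 3 10 13]
t=7: x=[0.1050 3.1400 9.8600 12.8950] k=[0 3 9 11]
t=8: x=[0.1050 3.1050 8.8600 10.9300] k=[4 6 5 13]
t=9: x=[4.0700 5.8950 5.3150 12.7200] k=[1 10 6 9]
t=10: x=[1.3150 9.5450 6.2450 8.8950] k=[5 12 9 7]
t=11: x=[5.2450 11.6500 9.0350 7.0700] k=[4 12 12 5]
t=12: x=[4.2800 11.7200 11.7550 5.2450] k=[0 16 15 9]
t=13: x=[0.5600 15.4050 14.8250 9.2100] k=[5 12 12 9]
t=14: x=[5.2450 11.7550 11.8950 9.1050] k=[5 16 15 5]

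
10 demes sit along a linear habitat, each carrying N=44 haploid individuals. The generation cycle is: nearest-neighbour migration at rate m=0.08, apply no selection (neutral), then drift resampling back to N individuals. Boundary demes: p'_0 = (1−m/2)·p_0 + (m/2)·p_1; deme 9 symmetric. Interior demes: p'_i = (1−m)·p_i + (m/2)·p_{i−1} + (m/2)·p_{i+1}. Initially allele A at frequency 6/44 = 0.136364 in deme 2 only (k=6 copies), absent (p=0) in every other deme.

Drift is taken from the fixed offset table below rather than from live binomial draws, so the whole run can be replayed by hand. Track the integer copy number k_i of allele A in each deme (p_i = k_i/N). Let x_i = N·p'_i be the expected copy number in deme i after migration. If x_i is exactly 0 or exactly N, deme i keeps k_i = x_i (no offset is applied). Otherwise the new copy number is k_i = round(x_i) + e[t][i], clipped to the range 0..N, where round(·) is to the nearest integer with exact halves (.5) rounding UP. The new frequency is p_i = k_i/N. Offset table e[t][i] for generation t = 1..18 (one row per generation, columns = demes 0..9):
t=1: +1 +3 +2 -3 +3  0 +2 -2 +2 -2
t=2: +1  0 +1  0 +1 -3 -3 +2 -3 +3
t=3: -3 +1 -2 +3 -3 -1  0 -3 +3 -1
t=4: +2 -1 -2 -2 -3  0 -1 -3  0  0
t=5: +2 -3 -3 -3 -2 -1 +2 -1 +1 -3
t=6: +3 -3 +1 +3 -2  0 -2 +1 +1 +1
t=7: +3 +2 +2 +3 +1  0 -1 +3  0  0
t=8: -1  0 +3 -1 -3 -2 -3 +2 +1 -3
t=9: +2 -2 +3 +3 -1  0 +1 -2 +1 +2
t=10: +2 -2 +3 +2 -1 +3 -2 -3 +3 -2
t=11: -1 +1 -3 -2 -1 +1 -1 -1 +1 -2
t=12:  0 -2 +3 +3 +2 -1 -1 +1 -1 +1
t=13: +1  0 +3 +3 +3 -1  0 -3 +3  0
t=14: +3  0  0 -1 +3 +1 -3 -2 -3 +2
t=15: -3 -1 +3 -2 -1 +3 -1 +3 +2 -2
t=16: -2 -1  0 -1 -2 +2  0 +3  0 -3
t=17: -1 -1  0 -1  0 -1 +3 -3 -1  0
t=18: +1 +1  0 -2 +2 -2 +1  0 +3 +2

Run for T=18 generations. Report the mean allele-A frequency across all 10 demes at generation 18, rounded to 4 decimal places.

t=0: k=[0 0 6 0 0 0 0 0 0 0]
t=1: x=[0.0000 0.2400 5.5200 0.2400 0.0000 0.0000 0.0000 0.0000 0.0000 0.0000] k=[0 3 8 0 0 0 0 0 0 0]
t=2: x=[0.1200 3.0800 7.4800 0.3200 0.0000 0.0000 0.0000 0.0000 0.0000 0.0000] k=[1 3 8 0 0 0 0 0 0 0]
t=3: x=[1.0800 3.1200 7.4800 0.3200 0.0000 0.0000 0.0000 0.0000 0.0000 0.0000] k=[0 4 5 3 0 0 0 0 0 0]
t=4: x=[0.1600 3.8800 4.8800 2.9600 0.1200 0.0000 0.0000 0.0000 0.0000 0.0000] k=[2 3 3 1 0 0 0 0 0 0]
t=5: x=[2.0400 2.9600 2.9200 1.0400 0.0400 0.0000 0.0000 0.0000 0.0000 0.0000] k=[4 0 0 0 0 0 0 0 0 0]
t=6: x=[3.8400 0.1600 0.0000 0.0000 0.0000 0.0000 0.0000 0.0000 0.0000 0.0000] k=[7 0 0 0 0 0 0 0 0 0]
t=7: x=[6.7200 0.2800 0.0000 0.0000 0.0000 0.0000 0.0000 0.0000 0.0000 0.0000] k=[10 2 0 0 0 0 0 0 0 0]
t=8: x=[9.6800 2.2400 0.0800 0.0000 0.0000 0.0000 0.0000 0.0000 0.0000 0.0000] k=[9 2 3 0 0 0 0 0 0 0]
t=9: x=[8.7200 2.3200 2.8400 0.1200 0.0000 0.0000 0.0000 0.0000 0.0000 0.0000] k=[11 0 6 3 0 0 0 0 0 0]
t=10: x=[10.5600 0.6800 5.6400 3.0000 0.1200 0.0000 0.0000 0.0000 0.0000 0.0000] k=[13 0 9 5 0 0 0 0 0 0]
t=11: x=[12.4800 0.8800 8.4800 4.9600 0.2000 0.0000 0.0000 0.0000 0.0000 0.0000] k=[11 2 5 3 0 0 0 0 0 0]
t=12: x=[10.6400 2.4800 4.8000 2.9600 0.1200 0.0000 0.0000 0.0000 0.0000 0.0000] k=[11 0 8 6 2 0 0 0 0 0]
t=13: x=[10.5600 0.7600 7.6000 5.9200 2.0800 0.0800 0.0000 0.0000 0.0000 0.0000] k=[12 1 11 9 5 0 0 0 0 0]
t=14: x=[11.5600 1.8400 10.5200 8.9200 4.9600 0.2000 0.0000 0.0000 0.0000 0.0000] k=[15 2 11 8 8 1 0 0 0 0]
t=15: x=[14.4800 2.8800 10.5200 8.1200 7.7200 1.2400 0.0400 0.0000 0.0000 0.0000] k=[11 2 14 6 7 4 0 0 0 0]
t=16: x=[10.6400 2.8400 13.2000 6.3600 6.8400 3.9600 0.1600 0.0000 0.0000 0.0000] k=[9 2 13 5 5 6 0 0 0 0]
t=17: x=[8.7200 2.7200 12.2400 5.3200 5.0400 5.7200 0.2400 0.0000 0.0000 0.0000] k=[8 2 12 4 5 5 3 0 0 0]
t=18: x=[7.7600 2.6400 11.2800 4.3600 4.9600 4.9200 2.9600 0.1200 0.0000 0.0000] k=[9 4 11 2 7 3 4 0 0 0]

0.0909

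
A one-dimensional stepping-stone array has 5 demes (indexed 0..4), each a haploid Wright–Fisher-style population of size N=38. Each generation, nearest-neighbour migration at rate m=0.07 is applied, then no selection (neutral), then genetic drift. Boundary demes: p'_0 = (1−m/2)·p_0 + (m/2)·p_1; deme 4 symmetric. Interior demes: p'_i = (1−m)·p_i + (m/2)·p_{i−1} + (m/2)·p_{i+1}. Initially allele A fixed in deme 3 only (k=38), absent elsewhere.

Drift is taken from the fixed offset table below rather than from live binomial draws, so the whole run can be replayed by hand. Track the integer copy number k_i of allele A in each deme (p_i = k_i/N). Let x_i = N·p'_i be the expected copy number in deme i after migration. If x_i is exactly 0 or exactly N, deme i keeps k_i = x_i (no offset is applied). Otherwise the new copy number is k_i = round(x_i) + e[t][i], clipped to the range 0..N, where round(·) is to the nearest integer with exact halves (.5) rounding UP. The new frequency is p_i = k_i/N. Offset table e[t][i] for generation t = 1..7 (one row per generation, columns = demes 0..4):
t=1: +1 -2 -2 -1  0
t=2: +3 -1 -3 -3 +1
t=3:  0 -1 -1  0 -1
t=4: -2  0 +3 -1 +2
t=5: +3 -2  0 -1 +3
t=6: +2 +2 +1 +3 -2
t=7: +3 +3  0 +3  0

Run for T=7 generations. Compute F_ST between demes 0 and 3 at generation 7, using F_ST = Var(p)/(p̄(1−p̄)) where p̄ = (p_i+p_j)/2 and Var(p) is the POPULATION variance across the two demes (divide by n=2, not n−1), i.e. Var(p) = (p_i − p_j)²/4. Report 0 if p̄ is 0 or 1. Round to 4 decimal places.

0.3881

t=0: k=[0 0 0 38 0]
t=1: x=[0.0000 0.0000 1.3300 35.3400 1.3300] k=[0 0 0 34 1]
t=2: x=[0.0000 0.0000 1.1900 31.6550 2.1550] k=[0 0 0 29 3]
t=3: x=[0.0000 0.0000 1.0150 27.0750 3.9100] k=[0 0 0 27 3]
t=4: x=[0.0000 0.0000 0.9450 25.2150 3.8400] k=[0 0 4 24 6]
t=5: x=[0.0000 0.1400 4.5600 22.6700 6.6300] k=[0 0 5 22 10]
t=6: x=[0.0000 0.1750 5.4200 20.9850 10.4200] k=[0 2 6 24 8]
t=7: x=[0.0700 2.0700 6.4900 22.8100 8.5600] k=[3 5 6 26 9]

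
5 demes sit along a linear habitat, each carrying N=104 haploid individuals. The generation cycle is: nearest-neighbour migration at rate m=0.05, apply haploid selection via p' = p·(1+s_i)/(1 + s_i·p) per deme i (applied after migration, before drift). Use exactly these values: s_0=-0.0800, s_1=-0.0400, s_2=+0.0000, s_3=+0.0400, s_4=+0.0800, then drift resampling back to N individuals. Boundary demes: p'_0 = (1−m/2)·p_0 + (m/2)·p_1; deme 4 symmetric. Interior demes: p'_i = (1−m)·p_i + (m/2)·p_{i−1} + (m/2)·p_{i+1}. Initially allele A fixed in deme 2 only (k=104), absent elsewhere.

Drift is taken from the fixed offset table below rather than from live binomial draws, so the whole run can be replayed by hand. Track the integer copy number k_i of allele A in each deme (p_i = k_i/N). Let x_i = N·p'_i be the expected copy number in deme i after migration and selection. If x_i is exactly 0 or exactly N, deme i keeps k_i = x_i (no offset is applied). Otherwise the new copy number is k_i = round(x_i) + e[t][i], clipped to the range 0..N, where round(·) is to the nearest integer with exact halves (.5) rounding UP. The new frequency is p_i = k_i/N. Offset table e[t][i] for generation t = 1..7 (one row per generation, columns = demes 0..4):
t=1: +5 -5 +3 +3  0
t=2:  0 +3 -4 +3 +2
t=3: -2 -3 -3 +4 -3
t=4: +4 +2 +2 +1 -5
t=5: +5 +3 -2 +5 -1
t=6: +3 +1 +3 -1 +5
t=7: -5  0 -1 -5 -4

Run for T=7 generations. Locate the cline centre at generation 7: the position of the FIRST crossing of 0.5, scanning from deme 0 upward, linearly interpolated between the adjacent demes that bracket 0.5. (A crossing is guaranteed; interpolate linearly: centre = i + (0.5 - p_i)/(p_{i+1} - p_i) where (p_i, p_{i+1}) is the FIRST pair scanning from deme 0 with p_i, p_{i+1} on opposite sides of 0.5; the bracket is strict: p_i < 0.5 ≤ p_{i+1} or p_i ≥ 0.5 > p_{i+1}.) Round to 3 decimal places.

1.617

t=0: k=[0 0 104 0 0]
t=1: x=[0.0000 2.4985 98.8000 2.7013 0.0000] k=[0 0 102 6 0]
t=2: x=[0.0000 2.4504 97.0500 8.5529 0.1620] k=[0 5 93 12 2]
t=3: x=[0.1150 6.8105 88.7750 14.2505 2.4258] k=[0 4 86 18 0]
t=4: x=[0.0920 5.7251 82.2500 19.8729 0.4858] k=[4 8 84 21 0]
t=5: x=[3.7839 9.4436 80.5250 22.7392 0.5668] k=[9 12 79 28 0]
t=6: x=[8.4077 13.1247 76.0500 29.3949 0.7556] k=[11 14 79 28 6]
t=7: x=[10.2765 15.0178 76.1000 29.5476 7.0385] k=[5 15 75 25 3]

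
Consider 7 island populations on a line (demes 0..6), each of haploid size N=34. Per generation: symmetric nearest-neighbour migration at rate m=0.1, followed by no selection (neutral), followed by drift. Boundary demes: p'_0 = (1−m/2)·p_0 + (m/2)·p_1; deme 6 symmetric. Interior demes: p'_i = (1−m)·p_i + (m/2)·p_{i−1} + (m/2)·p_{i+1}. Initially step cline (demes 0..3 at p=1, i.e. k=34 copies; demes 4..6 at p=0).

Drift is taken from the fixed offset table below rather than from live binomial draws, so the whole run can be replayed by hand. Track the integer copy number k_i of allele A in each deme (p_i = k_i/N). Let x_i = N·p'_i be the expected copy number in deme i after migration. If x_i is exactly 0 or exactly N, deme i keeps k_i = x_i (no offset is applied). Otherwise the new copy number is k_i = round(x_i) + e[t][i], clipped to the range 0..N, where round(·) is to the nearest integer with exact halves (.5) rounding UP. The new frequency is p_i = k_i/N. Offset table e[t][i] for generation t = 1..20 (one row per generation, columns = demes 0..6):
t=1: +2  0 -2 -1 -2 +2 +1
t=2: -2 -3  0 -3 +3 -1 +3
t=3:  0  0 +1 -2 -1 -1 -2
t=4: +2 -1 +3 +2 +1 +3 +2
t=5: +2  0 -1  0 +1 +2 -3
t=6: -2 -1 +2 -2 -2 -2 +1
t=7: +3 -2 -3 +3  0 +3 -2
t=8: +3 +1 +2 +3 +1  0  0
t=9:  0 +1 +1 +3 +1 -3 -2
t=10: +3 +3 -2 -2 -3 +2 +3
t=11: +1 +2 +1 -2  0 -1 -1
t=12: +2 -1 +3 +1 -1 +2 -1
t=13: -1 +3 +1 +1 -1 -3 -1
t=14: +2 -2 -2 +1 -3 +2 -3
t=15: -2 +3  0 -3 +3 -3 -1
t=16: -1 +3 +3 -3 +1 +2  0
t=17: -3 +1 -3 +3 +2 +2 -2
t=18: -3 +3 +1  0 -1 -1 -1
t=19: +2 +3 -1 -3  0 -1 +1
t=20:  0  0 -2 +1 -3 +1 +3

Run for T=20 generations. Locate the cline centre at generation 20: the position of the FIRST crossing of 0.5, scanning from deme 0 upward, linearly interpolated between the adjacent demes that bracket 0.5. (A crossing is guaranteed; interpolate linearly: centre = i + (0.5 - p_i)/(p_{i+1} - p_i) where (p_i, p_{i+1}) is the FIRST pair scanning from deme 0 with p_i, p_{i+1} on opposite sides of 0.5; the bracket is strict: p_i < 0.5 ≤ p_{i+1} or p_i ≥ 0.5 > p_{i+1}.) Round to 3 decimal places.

3.364

t=0: k=[34 34 34 34 0 0 0]
t=1: x=[34.0000 34.0000 34.0000 32.3000 1.7000 0.0000 0.0000] k=[34 34 34 31 0 0 0]
t=2: x=[34.0000 34.0000 33.8500 29.6000 1.5500 0.0000 0.0000] k=[34 34 34 27 5 0 0]
t=3: x=[34.0000 34.0000 33.6500 26.2500 5.8500 0.2500 0.0000] k=[34 34 34 24 5 0 0]
t=4: x=[34.0000 34.0000 33.5000 23.5500 5.7000 0.2500 0.0000] k=[34 34 34 26 7 3 0]
t=5: x=[34.0000 34.0000 33.6000 25.4500 7.7500 3.0500 0.1500] k=[34 34 33 25 9 5 0]
t=6: x=[34.0000 33.9500 32.6500 24.6000 9.6000 4.9500 0.2500] k=[34 33 34 23 8 3 1]
t=7: x=[33.9500 33.1000 33.4000 22.8000 8.5000 3.1500 1.1000] k=[34 31 30 26 9 6 0]
t=8: x=[33.8500 31.1000 29.8500 25.3500 9.7000 5.8500 0.3000] k=[34 32 32 28 11 6 0]
t=9: x=[33.9000 32.1000 31.8000 27.3500 11.6000 5.9500 0.3000] k=[34 33 33 30 13 3 0]
t=10: x=[33.9500 33.0500 32.8500 29.3000 13.3500 3.3500 0.1500] k=[34 34 31 27 10 5 3]
t=11: x=[34.0000 33.8500 30.9500 26.3500 10.6000 5.1500 3.1000] k=[34 34 32 24 11 4 2]
t=12: x=[34.0000 33.9000 31.7000 23.7500 11.3000 4.2500 2.1000] k=[34 33 34 25 10 6 1]
t=13: x=[33.9500 33.1000 33.5000 24.7000 10.5500 5.9500 1.2500] k=[33 34 34 26 10 3 0]
t=14: x=[33.0500 33.9500 33.6000 25.6000 10.4500 3.2000 0.1500] k=[34 32 32 27 7 5 0]
t=15: x=[33.9000 32.1000 31.7500 26.2500 7.9000 4.8500 0.2500] k=[32 34 32 23 11 2 0]
t=16: x=[32.1000 33.8000 31.6500 22.8500 11.1500 2.3500 0.1000] k=[31 34 34 20 12 4 0]
t=17: x=[31.1500 33.8500 33.3000 20.3000 12.0000 4.2000 0.2000] k=[28 34 30 23 14 6 0]
t=18: x=[28.3000 33.5000 29.8500 22.9000 14.0500 6.1000 0.3000] k=[25 34 31 23 13 5 0]
t=19: x=[25.4500 33.4000 30.7500 22.9000 13.1000 5.1500 0.2500] k=[27 34 30 20 13 4 1]
t=20: x=[27.3500 33.4500 29.7000 20.1500 12.9000 4.3000 1.1500] k=[27 33 28 21 10 5 4]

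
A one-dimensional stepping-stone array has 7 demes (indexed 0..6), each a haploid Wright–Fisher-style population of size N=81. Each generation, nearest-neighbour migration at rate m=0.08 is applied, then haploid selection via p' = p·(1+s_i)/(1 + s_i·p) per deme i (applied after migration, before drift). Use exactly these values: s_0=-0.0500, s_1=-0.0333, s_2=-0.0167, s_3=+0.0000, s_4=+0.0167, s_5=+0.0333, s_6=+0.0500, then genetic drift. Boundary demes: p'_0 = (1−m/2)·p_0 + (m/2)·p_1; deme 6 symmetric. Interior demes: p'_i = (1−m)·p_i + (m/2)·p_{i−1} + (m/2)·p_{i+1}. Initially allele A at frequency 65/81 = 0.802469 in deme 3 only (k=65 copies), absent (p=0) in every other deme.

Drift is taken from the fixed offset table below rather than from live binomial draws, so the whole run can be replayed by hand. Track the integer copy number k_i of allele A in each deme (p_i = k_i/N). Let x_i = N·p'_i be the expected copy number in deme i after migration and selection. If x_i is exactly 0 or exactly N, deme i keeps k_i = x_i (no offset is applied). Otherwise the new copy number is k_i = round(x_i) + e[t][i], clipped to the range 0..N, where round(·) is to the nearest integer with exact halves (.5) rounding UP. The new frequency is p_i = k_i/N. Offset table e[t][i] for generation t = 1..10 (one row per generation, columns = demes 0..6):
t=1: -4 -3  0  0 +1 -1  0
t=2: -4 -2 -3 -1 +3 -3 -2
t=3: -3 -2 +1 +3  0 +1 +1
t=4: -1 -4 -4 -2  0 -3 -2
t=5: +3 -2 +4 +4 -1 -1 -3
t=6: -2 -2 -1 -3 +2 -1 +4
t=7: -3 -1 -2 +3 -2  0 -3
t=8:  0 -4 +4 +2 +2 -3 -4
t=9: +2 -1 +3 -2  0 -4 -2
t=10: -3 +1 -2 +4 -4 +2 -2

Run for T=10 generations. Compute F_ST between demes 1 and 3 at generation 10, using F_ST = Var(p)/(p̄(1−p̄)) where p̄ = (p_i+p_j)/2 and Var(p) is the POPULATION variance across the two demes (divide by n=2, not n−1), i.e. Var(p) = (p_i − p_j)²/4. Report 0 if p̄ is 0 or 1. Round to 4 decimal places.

t=0: k=[0 0 0 65 0 0 0]
t=1: x=[0.0000 0.0000 2.5580 59.8000 2.6420 0.0000 0.0000] k=[0 0 3 60 4 0 0]
t=2: x=[0.0000 0.1160 5.0792 55.4800 6.1738 0.1653 0.0000] k=[0 0 2 54 9 0 0]
t=3: x=[0.0000 0.0773 3.9364 50.1200 10.5916 0.3719 0.0000] k=[0 0 5 53 11 1 0]
t=4: x=[0.0000 0.1934 6.6169 49.4000 12.4535 1.4045 0.0420] k=[0 0 3 47 12 0 0]
t=5: x=[0.0000 0.1160 4.5669 43.8400 13.1009 0.4959 0.0000] k=[0 0 9 48 12 0 0]
t=6: x=[0.0000 0.3481 10.0508 45.0000 13.1413 0.4959 0.0000] k=[0 0 9 42 15 0 0]
t=7: x=[0.0000 0.3481 9.8138 39.6000 15.6884 0.6198 0.0000] k=[0 0 8 43 14 1 0]
t=8: x=[0.0000 0.3094 8.9451 40.4400 14.8397 1.5284 0.0420] k=[0 0 13 42 17 0 0]
t=9: x=[0.0000 0.5028 13.4500 39.8400 17.5466 0.7024 0.0000] k=[0 0 16 38 18 0 0]
t=10: x=[0.0000 0.6189 16.0224 36.3200 18.3137 0.7438 0.0000] k=[0 2 14 40 14 3 0]

0.2865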